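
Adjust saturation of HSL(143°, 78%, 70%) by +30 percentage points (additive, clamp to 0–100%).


Original S = 78%
Adjustment = +30 percentage points
New S = 78 + (30) = 108
Clamp to [0, 100] → 100
= HSL(143°, 100%, 70%)


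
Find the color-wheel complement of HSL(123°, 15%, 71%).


Complement = opposite side of color wheel = hue + 180°
H' = (123 + 180) mod 360 = 303°
S and L unchanged.
= HSL(303°, 15%, 71%)


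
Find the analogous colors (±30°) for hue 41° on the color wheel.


Base hue: 41°
Left analog: (41 - 30) mod 360 = 11°
Right analog: (41 + 30) mod 360 = 71°
Analogous hues = 11° and 71°


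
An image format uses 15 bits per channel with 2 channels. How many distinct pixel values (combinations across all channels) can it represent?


Total bits = 15 bits/channel × 2 channels = 30 bits
Distinct pixel values = 2^30
= 1,073,741,824 pixel values


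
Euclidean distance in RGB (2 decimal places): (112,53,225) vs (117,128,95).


d = √[(R₁-R₂)² + (G₁-G₂)² + (B₁-B₂)²]
d = √[(112-117)² + (53-128)² + (225-95)²]
d = √[25 + 5625 + 16900]
d = √22550
d ≈ 150.17


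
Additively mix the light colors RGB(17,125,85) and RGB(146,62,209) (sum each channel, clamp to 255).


Additive: each channel = min(255, C₁+C₂)
R: 17+146 = 163 → 163
G: 125+62 = 187 → 187
B: 85+209 = 294 → 255
= RGB(163, 187, 255)


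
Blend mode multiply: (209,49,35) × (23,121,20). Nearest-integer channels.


Multiply: C = A×B/255, rounded to nearest integer
R: 209×23/255 = 4807/255 ≈ 18.851 → 19
G: 49×121/255 = 5929/255 ≈ 23.251 → 23
B: 35×20/255 = 700/255 ≈ 2.745 → 3
= RGB(19, 23, 3)


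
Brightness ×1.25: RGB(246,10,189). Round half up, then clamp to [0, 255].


Multiply each channel by 1.25, round half up, clamp to [0, 255]
R: 246×1.25 = 307.5 → round → 308 → clamp → 255
G: 10×1.25 = 12.5 → round → 13
B: 189×1.25 = 236.25 → round → 236
= RGB(255, 13, 236)


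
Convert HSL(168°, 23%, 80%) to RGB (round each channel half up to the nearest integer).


H=168°, S=0.23, L=0.80
C = (1-|2L-1|)×S = (1-|0.60|)×0.23 = 0.092
H' = H/60 = 168/60 ≈ 2.8000; X = C×(1-|H' mod 2 - 1|) = 0.0736
m = L - C/2 = 0.80 - 0.046 = 0.754
Sector ⌊H'⌋ = 2 → (R',G',B') = (0.0, 0.092, 0.0736)
RGB = ((R'+m)×255, (G'+m)×255, (B'+m)×255) = (192.27, 215.73, 211.038)
Round half up → RGB(192, 216, 211)


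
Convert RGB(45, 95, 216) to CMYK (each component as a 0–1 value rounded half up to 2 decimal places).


R'=45/255≈0.1765, G'=95/255≈0.3725, B'=216/255≈0.8471
K = 1 - max(R',G',B') = 1 - 216/255 = 39/255 = 0.15294… → 0.15
(1-R'-K)/(1-K) simplifies to (max-R)/max with max = 216:
C = (216-45)/216 = 171/216 = 0.79166… → 0.79
M = (216-95)/216 = 121/216 = 0.56018… → 0.56
Y = (216-216)/216 = 0/216 = 0 → 0.00
= CMYK(0.79, 0.56, 0.00, 0.15)


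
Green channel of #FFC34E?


Color: #FFC34E
R = FF = 255
G = C3 = 195
B = 4E = 78
Green = 195


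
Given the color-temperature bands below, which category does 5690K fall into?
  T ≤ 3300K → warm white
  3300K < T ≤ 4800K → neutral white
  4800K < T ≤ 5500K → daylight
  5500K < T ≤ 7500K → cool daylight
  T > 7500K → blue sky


Temperature: 5690K
5500K < 5690K ≤ 7500K → cool daylight
Classification: cool daylight


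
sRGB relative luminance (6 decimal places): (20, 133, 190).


Linearize each channel (sRGB transfer function): c = v/255; c_lin = c/12.92 if c ≤ 0.04045, else ((c+0.055)/1.055)^2.4
  R: 20/255 ≈ 0.078431 > 0.04045 → ((0.078431+0.055)/1.055)^2.4 ≈ 0.006995
  G: 133/255 ≈ 0.521569 > 0.04045 → ((0.521569+0.055)/1.055)^2.4 ≈ 0.234551
  B: 190/255 ≈ 0.745098 > 0.04045 → ((0.745098+0.055)/1.055)^2.4 ≈ 0.514918
R_lin = 0.006995, G_lin = 0.234551, B_lin = 0.514918
L = 0.2126×R + 0.7152×G + 0.0722×B
L = 0.2126×0.006995 + 0.7152×0.234551 + 0.0722×0.514918
L ≈ 0.206415


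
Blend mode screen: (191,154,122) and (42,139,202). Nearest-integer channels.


Screen: C = 255 - (255-A)×(255-B)/255, rounded to nearest integer
R: 255 - (255-191)×(255-42)/255 = 255 - 13632/255 ≈ 255 - 53.459 = 201.541 → 202
G: 255 - (255-154)×(255-139)/255 = 255 - 11716/255 ≈ 255 - 45.945 = 209.055 → 209
B: 255 - (255-122)×(255-202)/255 = 255 - 7049/255 ≈ 255 - 27.643 = 227.357 → 227
= RGB(202, 209, 227)


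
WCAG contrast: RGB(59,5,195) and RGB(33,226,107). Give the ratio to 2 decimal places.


Linearize each sRGB channel c=v/255: c/12.92 if c ≤ 0.04045 else ((c+0.055)/1.055)^2.4
L = 0.2126×R_lin + 0.7152×G_lin + 0.0722×B_lin
Color 1 (59,5,195):
  R=59: 59/255≈0.2314 > 0.04045 → ((0.2314+0.055)/1.055)^2.4 ≈ 0.04374
  G=5: 5/255≈0.0196 ≤ 0.04045 → 0.0196/12.92 ≈ 0.00152
  B=195: 195/255≈0.7647 > 0.04045 → ((0.7647+0.055)/1.055)^2.4 ≈ 0.54572
  L1 = 0.2126×0.04374 + 0.7152×0.00152 + 0.0722×0.54572 ≈ 0.04978
Color 2 (33,226,107):
  R=33: 33/255≈0.1294 > 0.04045 → ((0.1294+0.055)/1.055)^2.4 ≈ 0.01521
  G=226: 226/255≈0.8863 > 0.04045 → ((0.8863+0.055)/1.055)^2.4 ≈ 0.76052
  B=107: 107/255≈0.4196 > 0.04045 → ((0.4196+0.055)/1.055)^2.4 ≈ 0.14703
  L2 = 0.2126×0.01521 + 0.7152×0.76052 + 0.0722×0.14703 ≈ 0.55778
Lighter = 0.55778, Darker = 0.04978
Ratio = (L_lighter + 0.05) / (L_darker + 0.05)
Ratio = (0.55778 + 0.05) / (0.04978 + 0.05) = 0.60778 / 0.09978 ≈ 6.0909
Ratio ≈ 6.09:1


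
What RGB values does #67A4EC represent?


67 → 103 (R)
A4 → 164 (G)
EC → 236 (B)
= RGB(103, 164, 236)


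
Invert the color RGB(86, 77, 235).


Invert: (255-R, 255-G, 255-B)
R: 255-86 = 169
G: 255-77 = 178
B: 255-235 = 20
= RGB(169, 178, 20)


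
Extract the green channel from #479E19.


Color: #479E19
R = 47 = 71
G = 9E = 158
B = 19 = 25
Green = 158


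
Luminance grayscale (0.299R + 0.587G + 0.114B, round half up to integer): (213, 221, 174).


Gray = 0.299×R + 0.587×G + 0.114×B
Gray = 0.299×213 + 0.587×221 + 0.114×174
Gray = 63.687 + 129.727 + 19.836
Gray = 213.250 → round half up → 213
Gray = 213


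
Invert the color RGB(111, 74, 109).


Invert: (255-R, 255-G, 255-B)
R: 255-111 = 144
G: 255-74 = 181
B: 255-109 = 146
= RGB(144, 181, 146)


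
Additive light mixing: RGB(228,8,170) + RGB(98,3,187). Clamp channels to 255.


Additive: each channel = min(255, C₁+C₂)
R: 228+98 = 326 → 255
G: 8+3 = 11 → 11
B: 170+187 = 357 → 255
= RGB(255, 11, 255)


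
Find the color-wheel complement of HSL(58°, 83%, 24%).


Complement = opposite side of color wheel = hue + 180°
H' = (58 + 180) mod 360 = 238°
S and L unchanged.
= HSL(238°, 83%, 24%)


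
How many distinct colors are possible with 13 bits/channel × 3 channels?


Total bits = 13 bits/channel × 3 channels = 39 bits
Distinct colors = 2^39
= 549,755,813,888 colors


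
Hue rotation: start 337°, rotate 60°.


New hue = (H + rotation) mod 360
New hue = (337 + 60) mod 360
= 397 mod 360
= 37°


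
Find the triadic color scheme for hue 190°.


Triadic: equally spaced at 120° intervals
H1 = 190°
H2 = (190 + 120) mod 360 = 310°
H3 = (190 + 240) mod 360 = 70°
Triadic = 190°, 310°, 70°


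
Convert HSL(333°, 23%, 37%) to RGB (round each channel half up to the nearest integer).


H=333°, S=0.23, L=0.37
C = (1-|2L-1|)×S = (1-|-0.26|)×0.23 = 0.1702
H' = H/60 = 333/60 ≈ 5.5500; X = C×(1-|H' mod 2 - 1|) = 0.07659
m = L - C/2 = 0.37 - 0.0851 = 0.2849
Sector ⌊H'⌋ = 5 → (R',G',B') = (0.1702, 0.0, 0.07659)
RGB = ((R'+m)×255, (G'+m)×255, (B'+m)×255) = (116.0505, 72.6495, 92.17995)
Round half up → RGB(116, 73, 92)


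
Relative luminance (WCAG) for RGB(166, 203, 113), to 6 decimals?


Linearize each channel (sRGB transfer function): c = v/255; c_lin = c/12.92 if c ≤ 0.04045, else ((c+0.055)/1.055)^2.4
  R: 166/255 ≈ 0.650980 > 0.04045 → ((0.650980+0.055)/1.055)^2.4 ≈ 0.381326
  G: 203/255 ≈ 0.796078 > 0.04045 → ((0.796078+0.055)/1.055)^2.4 ≈ 0.597202
  B: 113/255 ≈ 0.443137 > 0.04045 → ((0.443137+0.055)/1.055)^2.4 ≈ 0.165132
R_lin = 0.381326, G_lin = 0.597202, B_lin = 0.165132
L = 0.2126×R + 0.7152×G + 0.0722×B
L = 0.2126×0.381326 + 0.7152×0.597202 + 0.0722×0.165132
L ≈ 0.520111


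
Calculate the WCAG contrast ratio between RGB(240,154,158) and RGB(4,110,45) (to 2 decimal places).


Linearize each sRGB channel c=v/255: c/12.92 if c ≤ 0.04045 else ((c+0.055)/1.055)^2.4
L = 0.2126×R_lin + 0.7152×G_lin + 0.0722×B_lin
Color 1 (240,154,158):
  R=240: 240/255≈0.9412 > 0.04045 → ((0.9412+0.055)/1.055)^2.4 ≈ 0.87137
  G=154: 154/255≈0.6039 > 0.04045 → ((0.6039+0.055)/1.055)^2.4 ≈ 0.32314
  B=158: 158/255≈0.6196 > 0.04045 → ((0.6196+0.055)/1.055)^2.4 ≈ 0.34191
  L1 = 0.2126×0.87137 + 0.7152×0.32314 + 0.0722×0.34191 ≈ 0.44105
Color 2 (4,110,45):
  R=4: 4/255≈0.0157 ≤ 0.04045 → 0.0157/12.92 ≈ 0.00121
  G=110: 110/255≈0.4314 > 0.04045 → ((0.4314+0.055)/1.055)^2.4 ≈ 0.15593
  B=45: 45/255≈0.1765 > 0.04045 → ((0.1765+0.055)/1.055)^2.4 ≈ 0.02624
  L2 = 0.2126×0.00121 + 0.7152×0.15593 + 0.0722×0.02624 ≈ 0.11367
Lighter = 0.44105, Darker = 0.11367
Ratio = (L_lighter + 0.05) / (L_darker + 0.05)
Ratio = (0.44105 + 0.05) / (0.11367 + 0.05) = 0.49105 / 0.16367 ≈ 3.0002
Ratio ≈ 3.00:1


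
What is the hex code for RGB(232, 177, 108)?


R = 232 → E8 (hex)
G = 177 → B1 (hex)
B = 108 → 6C (hex)
Hex = #E8B16C


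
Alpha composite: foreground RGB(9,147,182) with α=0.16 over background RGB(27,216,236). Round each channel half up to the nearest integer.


C = α×F + (1-α)×B, with 1-α = 0.84
R: 0.16×9 + 0.84×27 = 1.44 + 22.68 = 24.12 → 24
G: 0.16×147 + 0.84×216 = 23.52 + 181.44 = 204.96 → 205
B: 0.16×182 + 0.84×236 = 29.12 + 198.24 = 227.36 → 227
= RGB(24, 205, 227)


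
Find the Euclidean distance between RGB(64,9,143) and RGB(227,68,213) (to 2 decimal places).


d = √[(R₁-R₂)² + (G₁-G₂)² + (B₁-B₂)²]
d = √[(64-227)² + (9-68)² + (143-213)²]
d = √[26569 + 3481 + 4900]
d = √34950
d ≈ 186.95


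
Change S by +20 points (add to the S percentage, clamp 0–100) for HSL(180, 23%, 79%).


Original S = 23%
Adjustment = +20 percentage points
New S = 23 + (20) = 43
Clamp to [0, 100] → 43
= HSL(180°, 43%, 79%)


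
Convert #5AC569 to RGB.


5A → 90 (R)
C5 → 197 (G)
69 → 105 (B)
= RGB(90, 197, 105)


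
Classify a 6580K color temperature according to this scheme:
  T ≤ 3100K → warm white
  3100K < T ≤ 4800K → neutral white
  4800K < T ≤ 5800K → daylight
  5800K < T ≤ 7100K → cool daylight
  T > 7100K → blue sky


Temperature: 6580K
5800K < 6580K ≤ 7100K → cool daylight
Classification: cool daylight


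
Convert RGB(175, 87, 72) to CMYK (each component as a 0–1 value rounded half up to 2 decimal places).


R'=175/255≈0.6863, G'=87/255≈0.3412, B'=72/255≈0.2824
K = 1 - max(R',G',B') = 1 - 175/255 = 80/255 = 0.31372… → 0.31
(1-R'-K)/(1-K) simplifies to (max-R)/max with max = 175:
C = (175-175)/175 = 0/175 = 0 → 0.00
M = (175-87)/175 = 88/175 = 0.50285… → 0.50
Y = (175-72)/175 = 103/175 = 0.58857… → 0.59
= CMYK(0.00, 0.50, 0.59, 0.31)


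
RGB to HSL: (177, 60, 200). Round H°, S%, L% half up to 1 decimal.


Normalize: R'=177/255≈0.6941, G'=60/255≈0.2353, B'=200/255≈0.7843
Max=200/255, Min=60/255, Δ=Max-Min=140/255
L = (Max+Min)/2 = (200+60)/510 = 260/510 = 0.50980… → L = 51.0%
L > 0.5 → S = Δ/(2-Max-Min) = 140/(510-200-60) = 140/250 = 0.56 → S = 56.0%
(the 1/255 factors cancel in S and H, so raw channel differences can be used)
Max is B' → H = 60 × ((R-G)/Δ + 4) = 60 × ((177-60)/140 + 4)
  117/140 + 4 = 0.8357… + 4 = 4.8357…
  H = 60 × 4.8357… = 290.142…° → H = 290.1°
= HSL(290.1°, 56.0%, 51.0%)


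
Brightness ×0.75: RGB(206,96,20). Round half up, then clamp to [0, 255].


Multiply each channel by 0.75, round half up, clamp to [0, 255]
R: 206×0.75 = 154.5 → round → 155
G: 96×0.75 = 72
B: 20×0.75 = 15
= RGB(155, 72, 15)


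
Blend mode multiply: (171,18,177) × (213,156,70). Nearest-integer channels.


Multiply: C = A×B/255, rounded to nearest integer
R: 171×213/255 = 36423/255 ≈ 142.835 → 143
G: 18×156/255 = 2808/255 ≈ 11.012 → 11
B: 177×70/255 = 12390/255 ≈ 48.588 → 49
= RGB(143, 11, 49)


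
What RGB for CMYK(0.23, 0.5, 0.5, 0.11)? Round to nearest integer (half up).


R = 255 × (1-C) × (1-K) = 255 × 0.77 × 0.89 = 174.7515 → 175
G = 255 × (1-M) × (1-K) = 255 × 0.50 × 0.89 = 113.475 → 113
B = 255 × (1-Y) × (1-K) = 255 × 0.50 × 0.89 = 113.475 → 113
= RGB(175, 113, 113)


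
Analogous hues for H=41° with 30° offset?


Base hue: 41°
Left analog: (41 - 30) mod 360 = 11°
Right analog: (41 + 30) mod 360 = 71°
Analogous hues = 11° and 71°


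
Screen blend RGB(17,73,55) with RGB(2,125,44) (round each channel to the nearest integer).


Screen: C = 255 - (255-A)×(255-B)/255, rounded to nearest integer
R: 255 - (255-17)×(255-2)/255 = 255 - 60214/255 ≈ 255 - 236.133 = 18.867 → 19
G: 255 - (255-73)×(255-125)/255 = 255 - 23660/255 ≈ 255 - 92.784 = 162.216 → 162
B: 255 - (255-55)×(255-44)/255 = 255 - 42200/255 ≈ 255 - 165.490 = 89.510 → 90
= RGB(19, 162, 90)


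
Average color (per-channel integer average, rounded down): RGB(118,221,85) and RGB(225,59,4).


Midpoint: each channel = ⌊(C₁+C₂)/2⌋
R: ⌊(118+225)/2⌋ = 171
G: ⌊(221+59)/2⌋ = 140
B: ⌊(85+4)/2⌋ = 44
= RGB(171, 140, 44)


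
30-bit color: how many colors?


Colors = 2^bits = 2^30
= 1,073,741,824 colors


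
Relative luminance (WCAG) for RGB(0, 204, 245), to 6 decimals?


Linearize each channel (sRGB transfer function): c = v/255; c_lin = c/12.92 if c ≤ 0.04045, else ((c+0.055)/1.055)^2.4
  R: 0/255 ≈ 0.000000 ≤ 0.04045 → 0.000000/12.92 ≈ 0.000000
  G: 204/255 ≈ 0.800000 > 0.04045 → ((0.800000+0.055)/1.055)^2.4 ≈ 0.603827
  B: 245/255 ≈ 0.960784 > 0.04045 → ((0.960784+0.055)/1.055)^2.4 ≈ 0.913099
R_lin = 0.000000, G_lin = 0.603827, B_lin = 0.913099
L = 0.2126×R + 0.7152×G + 0.0722×B
L = 0.2126×0.000000 + 0.7152×0.603827 + 0.0722×0.913099
L ≈ 0.497783


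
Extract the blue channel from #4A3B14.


Color: #4A3B14
R = 4A = 74
G = 3B = 59
B = 14 = 20
Blue = 20


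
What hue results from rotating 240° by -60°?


New hue = (H + rotation) mod 360
New hue = (240 -60) mod 360
= 180 mod 360
= 180°


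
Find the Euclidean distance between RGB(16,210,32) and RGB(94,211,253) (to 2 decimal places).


d = √[(R₁-R₂)² + (G₁-G₂)² + (B₁-B₂)²]
d = √[(16-94)² + (210-211)² + (32-253)²]
d = √[6084 + 1 + 48841]
d = √54926
d ≈ 234.36


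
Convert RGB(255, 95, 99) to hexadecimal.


R = 255 → FF (hex)
G = 95 → 5F (hex)
B = 99 → 63 (hex)
Hex = #FF5F63


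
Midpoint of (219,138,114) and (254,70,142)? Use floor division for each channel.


Midpoint: each channel = ⌊(C₁+C₂)/2⌋
R: ⌊(219+254)/2⌋ = 236
G: ⌊(138+70)/2⌋ = 104
B: ⌊(114+142)/2⌋ = 128
= RGB(236, 104, 128)


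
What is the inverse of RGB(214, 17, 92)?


Invert: (255-R, 255-G, 255-B)
R: 255-214 = 41
G: 255-17 = 238
B: 255-92 = 163
= RGB(41, 238, 163)


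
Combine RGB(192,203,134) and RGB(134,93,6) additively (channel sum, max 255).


Additive: each channel = min(255, C₁+C₂)
R: 192+134 = 326 → 255
G: 203+93 = 296 → 255
B: 134+6 = 140 → 140
= RGB(255, 255, 140)


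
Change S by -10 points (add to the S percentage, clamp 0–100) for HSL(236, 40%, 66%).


Original S = 40%
Adjustment = -10 percentage points
New S = 40 + (-10) = 30
Clamp to [0, 100] → 30
= HSL(236°, 30%, 66%)


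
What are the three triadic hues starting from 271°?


Triadic: equally spaced at 120° intervals
H1 = 271°
H2 = (271 + 120) mod 360 = 31°
H3 = (271 + 240) mod 360 = 151°
Triadic = 271°, 31°, 151°


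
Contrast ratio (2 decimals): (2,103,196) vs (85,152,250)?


Linearize each sRGB channel c=v/255: c/12.92 if c ≤ 0.04045 else ((c+0.055)/1.055)^2.4
L = 0.2126×R_lin + 0.7152×G_lin + 0.0722×B_lin
Color 1 (2,103,196):
  R=2: 2/255≈0.0078 ≤ 0.04045 → 0.0078/12.92 ≈ 0.00061
  G=103: 103/255≈0.4039 > 0.04045 → ((0.4039+0.055)/1.055)^2.4 ≈ 0.13563
  B=196: 196/255≈0.7686 > 0.04045 → ((0.7686+0.055)/1.055)^2.4 ≈ 0.55201
  L1 = 0.2126×0.00061 + 0.7152×0.13563 + 0.0722×0.55201 ≈ 0.13699
Color 2 (85,152,250):
  R=85: 85/255≈0.3333 > 0.04045 → ((0.3333+0.055)/1.055)^2.4 ≈ 0.09084
  G=152: 152/255≈0.5961 > 0.04045 → ((0.5961+0.055)/1.055)^2.4 ≈ 0.31399
  B=250: 250/255≈0.9804 > 0.04045 → ((0.9804+0.055)/1.055)^2.4 ≈ 0.95597
  L2 = 0.2126×0.09084 + 0.7152×0.31399 + 0.0722×0.95597 ≈ 0.31290
Lighter = 0.31290, Darker = 0.13699
Ratio = (L_lighter + 0.05) / (L_darker + 0.05)
Ratio = (0.31290 + 0.05) / (0.13699 + 0.05) = 0.36290 / 0.18699 ≈ 1.9407
Ratio ≈ 1.94:1


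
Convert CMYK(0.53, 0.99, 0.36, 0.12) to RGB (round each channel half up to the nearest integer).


R = 255 × (1-C) × (1-K) = 255 × 0.47 × 0.88 = 105.468 → 105
G = 255 × (1-M) × (1-K) = 255 × 0.01 × 0.88 = 2.244 → 2
B = 255 × (1-Y) × (1-K) = 255 × 0.64 × 0.88 = 143.616 → 144
= RGB(105, 2, 144)


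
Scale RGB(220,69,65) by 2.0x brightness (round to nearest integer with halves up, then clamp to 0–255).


Multiply each channel by 2.0, round half up, clamp to [0, 255]
R: 220×2.0 = 440 → clamp → 255
G: 69×2.0 = 138
B: 65×2.0 = 130
= RGB(255, 138, 130)


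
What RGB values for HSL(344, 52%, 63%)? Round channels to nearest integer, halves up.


H=344°, S=0.52, L=0.63
C = (1-|2L-1|)×S = (1-|0.26|)×0.52 = 0.3848
H' = H/60 = 344/60 ≈ 5.7333; X = C×(1-|H' mod 2 - 1|) ≈ 0.1026
m = L - C/2 = 0.63 - 0.1924 = 0.4376
Sector ⌊H'⌋ = 5 → (R',G',B') = (0.3848, 0.0, ≈0.1026)
RGB = ((R'+m)×255, (G'+m)×255, (B'+m)×255) = (209.712, 111.588, 137.7544)
Round half up → RGB(210, 112, 138)


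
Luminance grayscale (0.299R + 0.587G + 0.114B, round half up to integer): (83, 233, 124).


Gray = 0.299×R + 0.587×G + 0.114×B
Gray = 0.299×83 + 0.587×233 + 0.114×124
Gray = 24.817 + 136.771 + 14.136
Gray = 175.724 → round half up → 176
Gray = 176


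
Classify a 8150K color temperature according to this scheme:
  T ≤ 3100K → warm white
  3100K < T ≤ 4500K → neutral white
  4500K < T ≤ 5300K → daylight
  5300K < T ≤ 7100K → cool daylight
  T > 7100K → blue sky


Temperature: 8150K
8150K > 7100K → blue sky
Classification: blue sky


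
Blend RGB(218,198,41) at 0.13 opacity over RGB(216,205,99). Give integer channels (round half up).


C = α×F + (1-α)×B, with 1-α = 0.87
R: 0.13×218 + 0.87×216 = 28.34 + 187.92 = 216.26 → 216
G: 0.13×198 + 0.87×205 = 25.74 + 178.35 = 204.09 → 204
B: 0.13×41 + 0.87×99 = 5.33 + 86.13 = 91.46 → 91
= RGB(216, 204, 91)


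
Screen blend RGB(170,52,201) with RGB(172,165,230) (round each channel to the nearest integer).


Screen: C = 255 - (255-A)×(255-B)/255, rounded to nearest integer
R: 255 - (255-170)×(255-172)/255 = 255 - 7055/255 ≈ 255 - 27.667 = 227.333 → 227
G: 255 - (255-52)×(255-165)/255 = 255 - 18270/255 ≈ 255 - 71.647 = 183.353 → 183
B: 255 - (255-201)×(255-230)/255 = 255 - 1350/255 ≈ 255 - 5.294 = 249.706 → 250
= RGB(227, 183, 250)


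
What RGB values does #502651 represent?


50 → 80 (R)
26 → 38 (G)
51 → 81 (B)
= RGB(80, 38, 81)


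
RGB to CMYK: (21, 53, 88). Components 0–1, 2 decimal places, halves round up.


R'=21/255≈0.0824, G'=53/255≈0.2078, B'=88/255≈0.3451
K = 1 - max(R',G',B') = 1 - 88/255 = 167/255 = 0.65490… → 0.65
(1-R'-K)/(1-K) simplifies to (max-R)/max with max = 88:
C = (88-21)/88 = 67/88 = 0.76136… → 0.76
M = (88-53)/88 = 35/88 = 0.39772… → 0.40
Y = (88-88)/88 = 0/88 = 0 → 0.00
= CMYK(0.76, 0.40, 0.00, 0.65)


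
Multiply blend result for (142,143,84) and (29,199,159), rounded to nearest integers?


Multiply: C = A×B/255, rounded to nearest integer
R: 142×29/255 = 4118/255 ≈ 16.149 → 16
G: 143×199/255 = 28457/255 ≈ 111.596 → 112
B: 84×159/255 = 13356/255 ≈ 52.376 → 52
= RGB(16, 112, 52)


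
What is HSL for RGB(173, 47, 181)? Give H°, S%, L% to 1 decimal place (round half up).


Normalize: R'=173/255≈0.6784, G'=47/255≈0.1843, B'=181/255≈0.7098
Max=181/255, Min=47/255, Δ=Max-Min=134/255
L = (Max+Min)/2 = (181+47)/510 = 228/510 = 0.44705… → L = 44.7%
L ≤ 0.5 → S = Δ/(Max+Min) = 134/(181+47) = 134/228 = 0.58771… → S = 58.8%
(the 1/255 factors cancel in S and H, so raw channel differences can be used)
Max is B' → H = 60 × ((R-G)/Δ + 4) = 60 × ((173-47)/134 + 4)
  126/134 + 4 = 0.9402… + 4 = 4.9402…
  H = 60 × 4.9402… = 296.417…° → H = 296.4°
= HSL(296.4°, 58.8%, 44.7%)


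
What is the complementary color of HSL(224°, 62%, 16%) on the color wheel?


Complement = opposite side of color wheel = hue + 180°
H' = (224 + 180) mod 360 = 44°
S and L unchanged.
= HSL(44°, 62%, 16%)


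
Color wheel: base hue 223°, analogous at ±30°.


Base hue: 223°
Left analog: (223 - 30) mod 360 = 193°
Right analog: (223 + 30) mod 360 = 253°
Analogous hues = 193° and 253°


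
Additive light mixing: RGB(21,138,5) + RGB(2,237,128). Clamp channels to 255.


Additive: each channel = min(255, C₁+C₂)
R: 21+2 = 23 → 23
G: 138+237 = 375 → 255
B: 5+128 = 133 → 133
= RGB(23, 255, 133)


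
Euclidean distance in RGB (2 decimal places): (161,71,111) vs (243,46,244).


d = √[(R₁-R₂)² + (G₁-G₂)² + (B₁-B₂)²]
d = √[(161-243)² + (71-46)² + (111-244)²]
d = √[6724 + 625 + 17689]
d = √25038
d ≈ 158.23


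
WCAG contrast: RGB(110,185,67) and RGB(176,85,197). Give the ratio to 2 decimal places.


Linearize each sRGB channel c=v/255: c/12.92 if c ≤ 0.04045 else ((c+0.055)/1.055)^2.4
L = 0.2126×R_lin + 0.7152×G_lin + 0.0722×B_lin
Color 1 (110,185,67):
  R=110: 110/255≈0.4314 > 0.04045 → ((0.4314+0.055)/1.055)^2.4 ≈ 0.15593
  G=185: 185/255≈0.7255 > 0.04045 → ((0.7255+0.055)/1.055)^2.4 ≈ 0.48515
  B=67: 67/255≈0.2627 > 0.04045 → ((0.2627+0.055)/1.055)^2.4 ≈ 0.05613
  L1 = 0.2126×0.15593 + 0.7152×0.48515 + 0.0722×0.05613 ≈ 0.38418
Color 2 (176,85,197):
  R=176: 176/255≈0.6902 > 0.04045 → ((0.6902+0.055)/1.055)^2.4 ≈ 0.43415
  G=85: 85/255≈0.3333 > 0.04045 → ((0.3333+0.055)/1.055)^2.4 ≈ 0.09084
  B=197: 197/255≈0.7725 > 0.04045 → ((0.7725+0.055)/1.055)^2.4 ≈ 0.55834
  L2 = 0.2126×0.43415 + 0.7152×0.09084 + 0.0722×0.55834 ≈ 0.19758
Lighter = 0.38418, Darker = 0.19758
Ratio = (L_lighter + 0.05) / (L_darker + 0.05)
Ratio = (0.38418 + 0.05) / (0.19758 + 0.05) = 0.43418 / 0.24758 ≈ 1.7537
Ratio ≈ 1.75:1


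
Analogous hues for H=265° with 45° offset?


Base hue: 265°
Left analog: (265 - 45) mod 360 = 220°
Right analog: (265 + 45) mod 360 = 310°
Analogous hues = 220° and 310°


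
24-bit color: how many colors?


Colors = 2^bits = 2^24
= 16,777,216 colors


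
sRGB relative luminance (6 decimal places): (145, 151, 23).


Linearize each channel (sRGB transfer function): c = v/255; c_lin = c/12.92 if c ≤ 0.04045, else ((c+0.055)/1.055)^2.4
  R: 145/255 ≈ 0.568627 > 0.04045 → ((0.568627+0.055)/1.055)^2.4 ≈ 0.283149
  G: 151/255 ≈ 0.592157 > 0.04045 → ((0.592157+0.055)/1.055)^2.4 ≈ 0.309469
  B: 23/255 ≈ 0.090196 > 0.04045 → ((0.090196+0.055)/1.055)^2.4 ≈ 0.008568
R_lin = 0.283149, G_lin = 0.309469, B_lin = 0.008568
L = 0.2126×R + 0.7152×G + 0.0722×B
L = 0.2126×0.283149 + 0.7152×0.309469 + 0.0722×0.008568
L ≈ 0.282148


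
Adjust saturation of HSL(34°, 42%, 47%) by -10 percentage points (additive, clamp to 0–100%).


Original S = 42%
Adjustment = -10 percentage points
New S = 42 + (-10) = 32
Clamp to [0, 100] → 32
= HSL(34°, 32%, 47%)


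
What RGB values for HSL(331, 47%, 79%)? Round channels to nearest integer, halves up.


H=331°, S=0.47, L=0.79
C = (1-|2L-1|)×S = (1-|0.58|)×0.47 = 0.1974
H' = H/60 = 331/60 ≈ 5.5167; X = C×(1-|H' mod 2 - 1|) = 0.09541
m = L - C/2 = 0.79 - 0.0987 = 0.6913
Sector ⌊H'⌋ = 5 → (R',G',B') = (0.1974, 0.0, 0.09541)
RGB = ((R'+m)×255, (G'+m)×255, (B'+m)×255) = (226.6185, 176.2815, 200.61105)
Round half up → RGB(227, 176, 201)


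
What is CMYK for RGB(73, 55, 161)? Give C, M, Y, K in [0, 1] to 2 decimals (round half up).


R'=73/255≈0.2863, G'=55/255≈0.2157, B'=161/255≈0.6314
K = 1 - max(R',G',B') = 1 - 161/255 = 94/255 = 0.36862… → 0.37
(1-R'-K)/(1-K) simplifies to (max-R)/max with max = 161:
C = (161-73)/161 = 88/161 = 0.54658… → 0.55
M = (161-55)/161 = 106/161 = 0.65838… → 0.66
Y = (161-161)/161 = 0/161 = 0 → 0.00
= CMYK(0.55, 0.66, 0.00, 0.37)


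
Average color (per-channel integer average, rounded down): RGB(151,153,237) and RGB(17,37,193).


Midpoint: each channel = ⌊(C₁+C₂)/2⌋
R: ⌊(151+17)/2⌋ = 84
G: ⌊(153+37)/2⌋ = 95
B: ⌊(237+193)/2⌋ = 215
= RGB(84, 95, 215)


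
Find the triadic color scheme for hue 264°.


Triadic: equally spaced at 120° intervals
H1 = 264°
H2 = (264 + 120) mod 360 = 24°
H3 = (264 + 240) mod 360 = 144°
Triadic = 264°, 24°, 144°


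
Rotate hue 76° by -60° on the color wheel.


New hue = (H + rotation) mod 360
New hue = (76 -60) mod 360
= 16 mod 360
= 16°


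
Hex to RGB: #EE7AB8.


EE → 238 (R)
7A → 122 (G)
B8 → 184 (B)
= RGB(238, 122, 184)


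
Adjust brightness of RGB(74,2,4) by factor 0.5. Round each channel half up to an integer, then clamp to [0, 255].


Multiply each channel by 0.5, round half up, clamp to [0, 255]
R: 74×0.5 = 37
G: 2×0.5 = 1
B: 4×0.5 = 2
= RGB(37, 1, 2)


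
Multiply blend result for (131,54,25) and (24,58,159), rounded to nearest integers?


Multiply: C = A×B/255, rounded to nearest integer
R: 131×24/255 = 3144/255 ≈ 12.329 → 12
G: 54×58/255 = 3132/255 ≈ 12.282 → 12
B: 25×159/255 = 3975/255 ≈ 15.588 → 16
= RGB(12, 12, 16)


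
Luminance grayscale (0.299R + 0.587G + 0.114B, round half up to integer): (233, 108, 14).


Gray = 0.299×R + 0.587×G + 0.114×B
Gray = 0.299×233 + 0.587×108 + 0.114×14
Gray = 69.667 + 63.396 + 1.596
Gray = 134.659 → round half up → 135
Gray = 135


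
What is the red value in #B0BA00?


Color: #B0BA00
R = B0 = 176
G = BA = 186
B = 00 = 0
Red = 176


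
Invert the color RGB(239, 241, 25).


Invert: (255-R, 255-G, 255-B)
R: 255-239 = 16
G: 255-241 = 14
B: 255-25 = 230
= RGB(16, 14, 230)


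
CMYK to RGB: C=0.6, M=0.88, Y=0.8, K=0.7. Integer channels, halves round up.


R = 255 × (1-C) × (1-K) = 255 × 0.40 × 0.30 = 30.6 → 31
G = 255 × (1-M) × (1-K) = 255 × 0.12 × 0.30 = 9.18 → 9
B = 255 × (1-Y) × (1-K) = 255 × 0.20 × 0.30 = 15.3 → 15
= RGB(31, 9, 15)


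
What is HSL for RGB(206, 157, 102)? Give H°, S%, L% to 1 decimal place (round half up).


Normalize: R'=206/255≈0.8078, G'=157/255≈0.6157, B'=102/255≈0.4000
Max=206/255, Min=102/255, Δ=Max-Min=104/255
L = (Max+Min)/2 = (206+102)/510 = 308/510 = 0.60392… → L = 60.4%
L > 0.5 → S = Δ/(2-Max-Min) = 104/(510-206-102) = 104/202 = 0.51485… → S = 51.5%
(the 1/255 factors cancel in S and H, so raw channel differences can be used)
Max is R' → H = 60 × (((G-B)/Δ) mod 6) = 60 × (((157-102)/104) mod 6)
  55/104 = 0.5288…
  H = 60 × 0.5288… = 31.730…° → H = 31.7°
= HSL(31.7°, 51.5%, 60.4%)


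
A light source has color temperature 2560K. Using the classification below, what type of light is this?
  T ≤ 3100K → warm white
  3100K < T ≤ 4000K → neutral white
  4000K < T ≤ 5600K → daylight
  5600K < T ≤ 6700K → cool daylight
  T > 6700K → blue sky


Temperature: 2560K
2560K ≤ 3100K → warm white
Classification: warm white


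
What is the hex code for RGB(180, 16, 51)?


R = 180 → B4 (hex)
G = 16 → 10 (hex)
B = 51 → 33 (hex)
Hex = #B41033


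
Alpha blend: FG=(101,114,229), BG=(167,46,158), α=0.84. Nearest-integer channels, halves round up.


C = α×F + (1-α)×B, with 1-α = 0.16
R: 0.84×101 + 0.16×167 = 84.84 + 26.72 = 111.56 → 112
G: 0.84×114 + 0.16×46 = 95.76 + 7.36 = 103.12 → 103
B: 0.84×229 + 0.16×158 = 192.36 + 25.28 = 217.64 → 218
= RGB(112, 103, 218)


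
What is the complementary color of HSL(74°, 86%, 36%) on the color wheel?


Complement = opposite side of color wheel = hue + 180°
H' = (74 + 180) mod 360 = 254°
S and L unchanged.
= HSL(254°, 86%, 36%)


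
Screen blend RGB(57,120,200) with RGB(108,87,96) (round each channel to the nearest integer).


Screen: C = 255 - (255-A)×(255-B)/255, rounded to nearest integer
R: 255 - (255-57)×(255-108)/255 = 255 - 29106/255 ≈ 255 - 114.141 = 140.859 → 141
G: 255 - (255-120)×(255-87)/255 = 255 - 22680/255 ≈ 255 - 88.941 = 166.059 → 166
B: 255 - (255-200)×(255-96)/255 = 255 - 8745/255 ≈ 255 - 34.294 = 220.706 → 221
= RGB(141, 166, 221)


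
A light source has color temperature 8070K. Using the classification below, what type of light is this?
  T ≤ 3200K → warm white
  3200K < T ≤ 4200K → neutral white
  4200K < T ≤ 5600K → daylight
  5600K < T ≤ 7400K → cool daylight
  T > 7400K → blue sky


Temperature: 8070K
8070K > 7400K → blue sky
Classification: blue sky


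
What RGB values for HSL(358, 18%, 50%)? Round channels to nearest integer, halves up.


H=358°, S=0.18, L=0.50
C = (1-|2L-1|)×S = (1-|0.00|)×0.18 = 0.18
H' = H/60 = 358/60 ≈ 5.9667; X = C×(1-|H' mod 2 - 1|) = 0.006
m = L - C/2 = 0.50 - 0.09 = 0.41
Sector ⌊H'⌋ = 5 → (R',G',B') = (0.18, 0.0, 0.006)
RGB = ((R'+m)×255, (G'+m)×255, (B'+m)×255) = (150.45, 104.55, 106.08)
Round half up → RGB(150, 105, 106)


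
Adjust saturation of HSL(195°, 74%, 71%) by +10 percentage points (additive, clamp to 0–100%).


Original S = 74%
Adjustment = +10 percentage points
New S = 74 + (10) = 84
Clamp to [0, 100] → 84
= HSL(195°, 84%, 71%)


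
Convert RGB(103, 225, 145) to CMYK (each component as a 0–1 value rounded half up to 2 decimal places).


R'=103/255≈0.4039, G'=225/255≈0.8824, B'=145/255≈0.5686
K = 1 - max(R',G',B') = 1 - 225/255 = 30/255 = 0.11764… → 0.12
(1-R'-K)/(1-K) simplifies to (max-R)/max with max = 225:
C = (225-103)/225 = 122/225 = 0.54222… → 0.54
M = (225-225)/225 = 0/225 = 0 → 0.00
Y = (225-145)/225 = 80/225 = 0.35555… → 0.36
= CMYK(0.54, 0.00, 0.36, 0.12)


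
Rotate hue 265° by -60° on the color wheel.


New hue = (H + rotation) mod 360
New hue = (265 -60) mod 360
= 205 mod 360
= 205°


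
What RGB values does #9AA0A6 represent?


9A → 154 (R)
A0 → 160 (G)
A6 → 166 (B)
= RGB(154, 160, 166)


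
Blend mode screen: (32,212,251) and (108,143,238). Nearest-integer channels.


Screen: C = 255 - (255-A)×(255-B)/255, rounded to nearest integer
R: 255 - (255-32)×(255-108)/255 = 255 - 32781/255 ≈ 255 - 128.553 = 126.447 → 126
G: 255 - (255-212)×(255-143)/255 = 255 - 4816/255 ≈ 255 - 18.886 = 236.114 → 236
B: 255 - (255-251)×(255-238)/255 = 255 - 68/255 ≈ 255 - 0.267 = 254.733 → 255
= RGB(126, 236, 255)


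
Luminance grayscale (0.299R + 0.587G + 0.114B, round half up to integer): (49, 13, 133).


Gray = 0.299×R + 0.587×G + 0.114×B
Gray = 0.299×49 + 0.587×13 + 0.114×133
Gray = 14.651 + 7.631 + 15.162
Gray = 37.444 → round half up → 37
Gray = 37


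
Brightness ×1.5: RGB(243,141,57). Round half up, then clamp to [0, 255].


Multiply each channel by 1.5, round half up, clamp to [0, 255]
R: 243×1.5 = 364.5 → round → 365 → clamp → 255
G: 141×1.5 = 211.5 → round → 212
B: 57×1.5 = 85.5 → round → 86
= RGB(255, 212, 86)


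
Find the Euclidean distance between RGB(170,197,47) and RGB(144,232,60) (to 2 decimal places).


d = √[(R₁-R₂)² + (G₁-G₂)² + (B₁-B₂)²]
d = √[(170-144)² + (197-232)² + (47-60)²]
d = √[676 + 1225 + 169]
d = √2070
d ≈ 45.50


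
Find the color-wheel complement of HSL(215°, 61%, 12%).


Complement = opposite side of color wheel = hue + 180°
H' = (215 + 180) mod 360 = 35°
S and L unchanged.
= HSL(35°, 61%, 12%)


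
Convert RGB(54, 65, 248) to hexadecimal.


R = 54 → 36 (hex)
G = 65 → 41 (hex)
B = 248 → F8 (hex)
Hex = #3641F8


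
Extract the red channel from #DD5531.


Color: #DD5531
R = DD = 221
G = 55 = 85
B = 31 = 49
Red = 221


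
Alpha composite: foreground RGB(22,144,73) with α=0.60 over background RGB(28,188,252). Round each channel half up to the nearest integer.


C = α×F + (1-α)×B, with 1-α = 0.40
R: 0.60×22 + 0.40×28 = 13.20 + 11.20 = 24.40 → 24
G: 0.60×144 + 0.40×188 = 86.40 + 75.20 = 161.60 → 162
B: 0.60×73 + 0.40×252 = 43.80 + 100.80 = 144.60 → 145
= RGB(24, 162, 145)


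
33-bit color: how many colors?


Colors = 2^bits = 2^33
= 8,589,934,592 colors


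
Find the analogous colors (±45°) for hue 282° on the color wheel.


Base hue: 282°
Left analog: (282 - 45) mod 360 = 237°
Right analog: (282 + 45) mod 360 = 327°
Analogous hues = 237° and 327°


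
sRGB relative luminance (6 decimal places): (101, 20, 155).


Linearize each channel (sRGB transfer function): c = v/255; c_lin = c/12.92 if c ≤ 0.04045, else ((c+0.055)/1.055)^2.4
  R: 101/255 ≈ 0.396078 > 0.04045 → ((0.396078+0.055)/1.055)^2.4 ≈ 0.130136
  G: 20/255 ≈ 0.078431 > 0.04045 → ((0.078431+0.055)/1.055)^2.4 ≈ 0.006995
  B: 155/255 ≈ 0.607843 > 0.04045 → ((0.607843+0.055)/1.055)^2.4 ≈ 0.327778
R_lin = 0.130136, G_lin = 0.006995, B_lin = 0.327778
L = 0.2126×R + 0.7152×G + 0.0722×B
L = 0.2126×0.130136 + 0.7152×0.006995 + 0.0722×0.327778
L ≈ 0.056336


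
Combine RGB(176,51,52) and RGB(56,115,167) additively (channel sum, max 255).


Additive: each channel = min(255, C₁+C₂)
R: 176+56 = 232 → 232
G: 51+115 = 166 → 166
B: 52+167 = 219 → 219
= RGB(232, 166, 219)


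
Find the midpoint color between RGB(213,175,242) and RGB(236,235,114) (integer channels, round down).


Midpoint: each channel = ⌊(C₁+C₂)/2⌋
R: ⌊(213+236)/2⌋ = 224
G: ⌊(175+235)/2⌋ = 205
B: ⌊(242+114)/2⌋ = 178
= RGB(224, 205, 178)


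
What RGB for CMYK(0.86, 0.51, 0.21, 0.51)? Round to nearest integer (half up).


R = 255 × (1-C) × (1-K) = 255 × 0.14 × 0.49 = 17.493 → 17
G = 255 × (1-M) × (1-K) = 255 × 0.49 × 0.49 = 61.2255 → 61
B = 255 × (1-Y) × (1-K) = 255 × 0.79 × 0.49 = 98.7105 → 99
= RGB(17, 61, 99)


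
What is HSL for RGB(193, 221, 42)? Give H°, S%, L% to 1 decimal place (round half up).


Normalize: R'=193/255≈0.7569, G'=221/255≈0.8667, B'=42/255≈0.1647
Max=221/255, Min=42/255, Δ=Max-Min=179/255
L = (Max+Min)/2 = (221+42)/510 = 263/510 = 0.51568… → L = 51.6%
L > 0.5 → S = Δ/(2-Max-Min) = 179/(510-221-42) = 179/247 = 0.72469… → S = 72.5%
(the 1/255 factors cancel in S and H, so raw channel differences can be used)
Max is G' → H = 60 × ((B-R)/Δ + 2) = 60 × ((42-193)/179 + 2)
  -151/179 + 2 = -0.8435… + 2 = 1.1564…
  H = 60 × 1.1564… = 69.385…° → H = 69.4°
= HSL(69.4°, 72.5%, 51.6%)


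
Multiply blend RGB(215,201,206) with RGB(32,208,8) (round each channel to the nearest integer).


Multiply: C = A×B/255, rounded to nearest integer
R: 215×32/255 = 6880/255 ≈ 26.980 → 27
G: 201×208/255 = 41808/255 ≈ 163.953 → 164
B: 206×8/255 = 1648/255 ≈ 6.463 → 6
= RGB(27, 164, 6)


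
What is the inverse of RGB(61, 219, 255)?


Invert: (255-R, 255-G, 255-B)
R: 255-61 = 194
G: 255-219 = 36
B: 255-255 = 0
= RGB(194, 36, 0)


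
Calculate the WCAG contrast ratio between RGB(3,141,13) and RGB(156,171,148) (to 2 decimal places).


Linearize each sRGB channel c=v/255: c/12.92 if c ≤ 0.04045 else ((c+0.055)/1.055)^2.4
L = 0.2126×R_lin + 0.7152×G_lin + 0.0722×B_lin
Color 1 (3,141,13):
  R=3: 3/255≈0.0118 ≤ 0.04045 → 0.0118/12.92 ≈ 0.00091
  G=141: 141/255≈0.5529 > 0.04045 → ((0.5529+0.055)/1.055)^2.4 ≈ 0.26636
  B=13: 13/255≈0.0510 > 0.04045 → ((0.0510+0.055)/1.055)^2.4 ≈ 0.00402
  L1 = 0.2126×0.00091 + 0.7152×0.26636 + 0.0722×0.00402 ≈ 0.19098
Color 2 (156,171,148):
  R=156: 156/255≈0.6118 > 0.04045 → ((0.6118+0.055)/1.055)^2.4 ≈ 0.33245
  G=171: 171/255≈0.6706 > 0.04045 → ((0.6706+0.055)/1.055)^2.4 ≈ 0.40724
  B=148: 148/255≈0.5804 > 0.04045 → ((0.5804+0.055)/1.055)^2.4 ≈ 0.29614
  L2 = 0.2126×0.33245 + 0.7152×0.40724 + 0.0722×0.29614 ≈ 0.38332
Lighter = 0.38332, Darker = 0.19098
Ratio = (L_lighter + 0.05) / (L_darker + 0.05)
Ratio = (0.38332 + 0.05) / (0.19098 + 0.05) = 0.43332 / 0.24098 ≈ 1.7981
Ratio ≈ 1.80:1


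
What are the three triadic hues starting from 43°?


Triadic: equally spaced at 120° intervals
H1 = 43°
H2 = (43 + 120) mod 360 = 163°
H3 = (43 + 240) mod 360 = 283°
Triadic = 43°, 163°, 283°


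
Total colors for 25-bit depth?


Colors = 2^bits = 2^25
= 33,554,432 colors


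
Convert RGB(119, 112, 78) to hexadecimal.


R = 119 → 77 (hex)
G = 112 → 70 (hex)
B = 78 → 4E (hex)
Hex = #77704E


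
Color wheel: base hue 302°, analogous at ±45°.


Base hue: 302°
Left analog: (302 - 45) mod 360 = 257°
Right analog: (302 + 45) mod 360 = 347°
Analogous hues = 257° and 347°


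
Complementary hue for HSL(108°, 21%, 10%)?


Complement = opposite side of color wheel = hue + 180°
H' = (108 + 180) mod 360 = 288°
S and L unchanged.
= HSL(288°, 21%, 10%)


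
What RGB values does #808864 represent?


80 → 128 (R)
88 → 136 (G)
64 → 100 (B)
= RGB(128, 136, 100)


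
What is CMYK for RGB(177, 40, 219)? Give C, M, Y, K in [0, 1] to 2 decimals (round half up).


R'=177/255≈0.6941, G'=40/255≈0.1569, B'=219/255≈0.8588
K = 1 - max(R',G',B') = 1 - 219/255 = 36/255 = 0.14117… → 0.14
(1-R'-K)/(1-K) simplifies to (max-R)/max with max = 219:
C = (219-177)/219 = 42/219 = 0.19178… → 0.19
M = (219-40)/219 = 179/219 = 0.81735… → 0.82
Y = (219-219)/219 = 0/219 = 0 → 0.00
= CMYK(0.19, 0.82, 0.00, 0.14)


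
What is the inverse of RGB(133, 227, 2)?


Invert: (255-R, 255-G, 255-B)
R: 255-133 = 122
G: 255-227 = 28
B: 255-2 = 253
= RGB(122, 28, 253)


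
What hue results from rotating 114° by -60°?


New hue = (H + rotation) mod 360
New hue = (114 -60) mod 360
= 54 mod 360
= 54°


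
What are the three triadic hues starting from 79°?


Triadic: equally spaced at 120° intervals
H1 = 79°
H2 = (79 + 120) mod 360 = 199°
H3 = (79 + 240) mod 360 = 319°
Triadic = 79°, 199°, 319°


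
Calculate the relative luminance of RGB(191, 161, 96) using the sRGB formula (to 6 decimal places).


Linearize each channel (sRGB transfer function): c = v/255; c_lin = c/12.92 if c ≤ 0.04045, else ((c+0.055)/1.055)^2.4
  R: 191/255 ≈ 0.749020 > 0.04045 → ((0.749020+0.055)/1.055)^2.4 ≈ 0.520996
  G: 161/255 ≈ 0.631373 > 0.04045 → ((0.631373+0.055)/1.055)^2.4 ≈ 0.356400
  B: 96/255 ≈ 0.376471 > 0.04045 → ((0.376471+0.055)/1.055)^2.4 ≈ 0.116971
R_lin = 0.520996, G_lin = 0.356400, B_lin = 0.116971
L = 0.2126×R + 0.7152×G + 0.0722×B
L = 0.2126×0.520996 + 0.7152×0.356400 + 0.0722×0.116971
L ≈ 0.374106


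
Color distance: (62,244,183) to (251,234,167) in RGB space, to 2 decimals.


d = √[(R₁-R₂)² + (G₁-G₂)² + (B₁-B₂)²]
d = √[(62-251)² + (244-234)² + (183-167)²]
d = √[35721 + 100 + 256]
d = √36077
d ≈ 189.94


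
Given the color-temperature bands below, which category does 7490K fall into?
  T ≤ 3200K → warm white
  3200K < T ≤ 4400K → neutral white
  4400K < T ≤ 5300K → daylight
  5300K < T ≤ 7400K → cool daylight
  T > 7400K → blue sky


Temperature: 7490K
7490K > 7400K → blue sky
Classification: blue sky


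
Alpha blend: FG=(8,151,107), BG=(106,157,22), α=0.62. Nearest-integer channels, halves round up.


C = α×F + (1-α)×B, with 1-α = 0.38
R: 0.62×8 + 0.38×106 = 4.96 + 40.28 = 45.24 → 45
G: 0.62×151 + 0.38×157 = 93.62 + 59.66 = 153.28 → 153
B: 0.62×107 + 0.38×22 = 66.34 + 8.36 = 74.70 → 75
= RGB(45, 153, 75)
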